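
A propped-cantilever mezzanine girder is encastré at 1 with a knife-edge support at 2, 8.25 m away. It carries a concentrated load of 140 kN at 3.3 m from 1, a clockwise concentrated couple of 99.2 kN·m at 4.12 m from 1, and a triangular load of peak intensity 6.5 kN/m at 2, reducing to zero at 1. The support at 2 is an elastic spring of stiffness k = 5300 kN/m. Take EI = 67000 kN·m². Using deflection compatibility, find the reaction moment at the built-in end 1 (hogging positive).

M_1 = 265.2 kN·m

Take the reaction at 2 as the redundant and release it; the primary structure is a cantilever fixed at 1.
Deflection at 2 on the released cantilever, summing each load's contribution:
  point load 140 at a = 3.3: Pa²(3L − a)/(6EI) = 5450/EI
  clockwise couple 99.2 at a = 4.12: M₀a(2L − a)/(2EI) = 2530/EI
  triangular load, peak 6.5 at the free end: 11w₀L⁴/(120EI) = 2760/EI
  δ_0 = 10741/EI
Flexibility coefficient — unit upward force at 2: δ_{22} = L³/(3EI) = 187.2/EI.
With EI = 67000 kN·m²: δ_0 = 0.16031 m and δ_{22} = 0.002794 m/kN.
Compatibility — the spring shortens by R_2/k under the reaction it provides: δ_0 − R_2·δ_{22} = R_2/k. With 1/k = 0.000189 m/kN, R_2 = δ_0 / (δ_{22} + 1/k) = 0.16031 / (0.002794 + 0.000189) = 53.75 kN.
Moment equilibrium about 1: M_1 = Σ(load moments about 1) − R_2·L = 708.7 − 53.75×8.25 = 265.2 kN·m.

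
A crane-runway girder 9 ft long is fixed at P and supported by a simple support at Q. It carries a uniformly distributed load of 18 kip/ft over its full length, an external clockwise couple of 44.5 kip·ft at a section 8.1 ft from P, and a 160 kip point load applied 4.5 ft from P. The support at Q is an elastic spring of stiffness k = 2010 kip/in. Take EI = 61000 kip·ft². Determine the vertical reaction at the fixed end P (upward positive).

Release the roller at Q. Primary structure: cantilever fixed at P.
Free-end deflection of the primary structure under the applied loading (downward +):
  UDL 18: wL⁴/(8EI) = 14762/EI
  clockwise couple 44.5 at a = 8.1: M₀a(2L − a)/(2EI) = 1784/EI
  point load 160 at a = 4.5: Pa²(3L − a)/(6EI) = 12150/EI
  δ_0 = 28696/EI
Tip deflection under a unit load at Q: L³/(3EI) = 243/EI.
With EI = 61000 kip·ft²: δ_0 = 0.47043 ft and δ_{QQ} = 0.003984 ft/kip.
Compatibility — the spring shortens by R_Q/k under the reaction it provides: δ_0 − R_Q·δ_{QQ} = R_Q/k. With 1/k = 1/(2010×12) ft/kip = 0.000041 ft/kip, R_Q = δ_0 / (δ_{QQ} + 1/k) = 0.47043 / (0.003984 + 0.000041) = 116.9 kip.
Vertical equilibrium: R_P = ΣP − R_Q = 322 − 116.9 = 205.1 kip.

R_P = 205.1 kip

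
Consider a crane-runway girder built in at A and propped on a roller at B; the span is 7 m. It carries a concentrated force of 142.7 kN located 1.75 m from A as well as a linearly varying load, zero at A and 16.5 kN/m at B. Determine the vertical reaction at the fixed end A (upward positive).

Choose R_B as the redundant. The primary structure is the cantilever fixed at A.
Downward deflection at the released point B due to the loads:
  point load 142.7 at a = 1.75: Pa²(3L − a)/(6EI) = 1402/EI
  triangular load, peak 16.5 at the free end: 11w₀L⁴/(120EI) = 3632/EI
  δ_0 = 5034/EI
Flexibility coefficient — unit upward force at B: δ_{BB} = L³/(3EI) = 114.3/EI.
The prop prevents deflection at B: R_B = δ_0/δ_{BB} = 5034/114.3 = 44.03 kN.
Vertical equilibrium: R_A = ΣP − R_B = 200.4 − 44.03 = 156.4 kN.

R_A = 156.4 kN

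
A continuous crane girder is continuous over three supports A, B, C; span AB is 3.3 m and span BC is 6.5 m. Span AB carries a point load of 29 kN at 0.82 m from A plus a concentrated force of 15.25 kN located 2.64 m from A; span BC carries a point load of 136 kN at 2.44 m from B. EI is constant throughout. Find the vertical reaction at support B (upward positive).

Take M_B as the redundant. Released structure: two simple spans AB and BC with a hinge at B.
Rotations at B on the released spans (each span's end-slope, ×1/EI):
  span AB: point load 29 at a = 0.82: Pab(L + a)/(6LEI) = 12.27/EI
  span AB: point load 15.25 at a = 2.64: Pab(L + a)/(6LEI) = 7.971/EI
  span BC: point load 136 at a = 2.44: Pab(L + b)/(6LEI) = 364.8/EI
  relative rotation θ_0 = (20.24 + 364.8)/EI = 385/EI
A unit hogging moment at B produces rotation L₁/(3EI) + L₂/(3EI) = 3.267/EI.
Compatibility: M_B·(L₁+L₂)/(3EI) = θ_0, giving M_B = 117.9 kN·m (hogging).
Span AB, ΣM about A with M_B applied at B: R_B^{AB}·3.3 = 64.04 + 117.9, so R_B^{AB} = 55.12 kN and R_A = 44.25 − 55.12 = -10.87 kN.
Span BC, ΣM about C: R_B^{BC}·6.5 = 552.2 + 117.9, so R_B^{BC} = 103.1 kN and R_C = 136 − 103.1 = 32.92 kN.
R_B = 55.12 + 103.1 = 158.2 kN.

R_B = 158.2 kN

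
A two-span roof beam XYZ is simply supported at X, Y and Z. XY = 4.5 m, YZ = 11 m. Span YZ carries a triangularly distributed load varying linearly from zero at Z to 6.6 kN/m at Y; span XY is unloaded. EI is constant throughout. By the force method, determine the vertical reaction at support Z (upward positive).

Insert a hinge at Y; M_Y is the redundant, and each span becomes simply supported.
Discontinuity in slope at Y on the released structure — sum the simple-span end rotations:
  span YZ: triangular load, peak 6.6: w₀L³/(45EI) = 195.2/EI
  relative rotation θ_0 = (0 + 195.2)/EI = 195.2/EI
A unit hogging moment at Y produces rotation L₁/(3EI) + L₂/(3EI) = 5.167/EI.
Compatibility: M_Y·(L₁+L₂)/(3EI) = θ_0, giving M_Y = 37.78 kN·m (hogging).
Span YZ, ΣM about Z: R_Y^{YZ}·11 = 266.2 + 37.78, so R_Y^{YZ} = 27.63 kN and R_Z = 36.3 − 27.63 = 8.665 kN.

R_Z = 8.665 kN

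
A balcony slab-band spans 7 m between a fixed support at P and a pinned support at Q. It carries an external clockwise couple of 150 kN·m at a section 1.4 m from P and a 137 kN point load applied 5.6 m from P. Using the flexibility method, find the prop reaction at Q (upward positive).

Take the reaction at Q as the redundant and release it; the primary structure is a cantilever fixed at P.
Downward deflection at the released point Q due to the loads:
  clockwise couple 150 at a = 1.4: M₀a(2L − a)/(2EI) = 1323/EI
  point load 137 at a = 5.6: Pa²(3L − a)/(6EI) = 11027/EI
  δ_0 = 12350/EI
Tip deflection under a unit load at Q: L³/(3EI) = 114.3/EI.
The prop prevents deflection at Q: R_Q = δ_0/δ_{QQ} = 12350/114.3 = 108 kN.

R_Q = 108 kN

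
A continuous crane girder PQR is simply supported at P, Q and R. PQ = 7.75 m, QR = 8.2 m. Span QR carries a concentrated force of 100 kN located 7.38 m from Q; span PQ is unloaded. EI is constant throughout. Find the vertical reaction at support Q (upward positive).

R_Q = 15.24 kN

Insert a hinge at Q; M_Q is the redundant, and each span becomes simply supported.
Rotations at Q on the released spans (each span's end-slope, ×1/EI):
  span QR: point load 100 at a = 7.38: Pab(L + b)/(6LEI) = 110.9/EI
  relative rotation θ_0 = (0 + 110.9)/EI = 110.9/EI
A unit hogging moment at Q produces rotation L₁/(3EI) + L₂/(3EI) = 5.317/EI.
Compatibility: M_Q·(L₁+L₂)/(3EI) = θ_0, giving M_Q = 20.87 kN·m (hogging).
Span PQ, ΣM about P with M_Q applied at Q: R_Q^{PQ}·7.75 = 0 + 20.87, so R_Q^{PQ} = 2.693 kN and R_P = 0 − 2.693 = -2.693 kN.
Span QR, ΣM about R: R_Q^{QR}·8.2 = 82 + 20.87, so R_Q^{QR} = 12.54 kN and R_R = 100 − 12.54 = 87.46 kN.
R_Q = 2.693 + 12.54 = 15.24 kN.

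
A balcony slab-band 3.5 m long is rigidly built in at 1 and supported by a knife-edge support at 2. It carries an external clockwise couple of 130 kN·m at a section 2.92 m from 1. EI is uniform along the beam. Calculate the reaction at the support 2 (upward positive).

R_2 = 54.18 kN

Remove the prop at 2; the released (primary) structure is a cantilever built in at 1.
Primary-structure tip deflection at 2 by superposition:
  clockwise couple 130 at a = 2.92: M₀a(2L − a)/(2EI) = 774.4/EI
Tip deflection under a unit load at 2: L³/(3EI) = 14.29/EI.
The prop prevents deflection at 2: R_2 = δ_0/δ_{22} = 774.4/14.29 = 54.18 kN.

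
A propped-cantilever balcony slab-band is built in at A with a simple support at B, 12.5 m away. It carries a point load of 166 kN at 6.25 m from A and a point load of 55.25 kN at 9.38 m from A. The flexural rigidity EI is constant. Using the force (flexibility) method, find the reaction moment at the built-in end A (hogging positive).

Take the reaction at B as the redundant and release it; the primary structure is a cantilever fixed at A.
Free-end deflection of the primary structure under the applied loading (downward +):
  point load 166 at a = 6.25: Pa²(3L − a)/(6EI) = 33773/EI
  point load 55.25 at a = 9.38: Pa²(3L − a)/(6EI) = 22783/EI
  δ_0 = 56555/EI
Tip deflection under a unit load at B: L³/(3EI) = 651/EI.
The prop prevents deflection at B: R_B = δ_0/δ_{BB} = 56555/651 = 86.87 kN.
Moment equilibrium about A: M_A = Σ(load moments about A) − R_B·L = 1556 − 86.87×12.5 = 469.9 kN·m.

M_A = 469.9 kN·m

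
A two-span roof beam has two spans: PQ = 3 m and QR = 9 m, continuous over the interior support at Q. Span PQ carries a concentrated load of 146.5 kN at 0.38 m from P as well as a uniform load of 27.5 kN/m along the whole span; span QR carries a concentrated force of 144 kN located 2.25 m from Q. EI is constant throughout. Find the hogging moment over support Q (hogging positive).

M_Q = 174.1 kN·m

Release continuity at Q by inserting a hinge; the redundant is the internal moment M_Q. The primary structure is two simply-supported spans PQ and QR.
End slopes at the hinge Q, treating each span as simply supported:
  span PQ: point load 146.5 at a = 0.38: Pab(L + a)/(6LEI) = 27.39/EI
  span PQ: UDL 27.5: wL³/(24EI) = 30.94/EI
  span QR: point load 144 at a = 2.25: Pab(L + b)/(6LEI) = 637.9/EI
  relative rotation θ_0 = (58.33 + 637.9)/EI = 696.2/EI
A unit hogging moment at Q produces rotation L₁/(3EI) + L₂/(3EI) = 4/EI.
Slope continuity at Q: θ_0 = M_Q·4/EI, so M_Q = 696.2/4 = 174.1 kN·m (hogging).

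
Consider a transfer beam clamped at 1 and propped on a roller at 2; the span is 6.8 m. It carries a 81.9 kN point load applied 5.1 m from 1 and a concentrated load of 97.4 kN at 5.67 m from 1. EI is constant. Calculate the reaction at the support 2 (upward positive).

Choose R_2 as the redundant. The primary structure is the cantilever fixed at 1.
Primary-structure tip deflection at 2 by superposition:
  point load 81.9 at a = 5.1: Pa²(3L − a)/(6EI) = 5432/EI
  point load 97.4 at a = 5.67: Pa²(3L − a)/(6EI) = 7687/EI
  δ_0 = 13119/EI
Flexibility coefficient — unit upward force at 2: δ_{22} = L³/(3EI) = 104.8/EI.
The prop prevents deflection at 2: R_2 = δ_0/δ_{22} = 13119/104.8 = 125.2 kN.

R_2 = 125.2 kN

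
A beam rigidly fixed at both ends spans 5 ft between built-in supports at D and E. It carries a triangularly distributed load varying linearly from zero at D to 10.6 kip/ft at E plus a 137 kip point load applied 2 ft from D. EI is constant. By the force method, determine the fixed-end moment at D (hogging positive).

M_D = 107.5 kip·ft

Take the two fixed-end moments M_D, M_E as redundants; the released structure is the simple span DE.
End rotations of the released simple span under the applied load (×1/EI):
  at D: triangular load, peak 10.6: 7w₀L³/(360EI) = 25.76/EI
  at E: triangular load, peak 10.6: w₀L³/(45EI) = 29.44/EI
  at D: point load 137 at a = 2: Pab(L + b)/(6LEI) = 219.2/EI
  at E: point load 137 at a = 2: Pab(L + a)/(6LEI) = 191.8/EI
  θ_D0 = 245/EI,  θ_E0 = 221.2/EI
Flexibility coefficients: a unit moment at one end gives L/(3EI) there and L/(6EI) at the far end, so f₁₁ = f₂₂ = 1.667/EI and f₁₂ = f₂₁ = 0.8333/EI.
Compatibility — zero rotation at each built-in end:
  1.667 M_D + 0.8333 M_E = 245
  0.8333 M_D + 1.667 M_E = 221.2
Solving the pair gives M_D = 107.5 kip·ft and M_E = 79.01 kip·ft (hogging).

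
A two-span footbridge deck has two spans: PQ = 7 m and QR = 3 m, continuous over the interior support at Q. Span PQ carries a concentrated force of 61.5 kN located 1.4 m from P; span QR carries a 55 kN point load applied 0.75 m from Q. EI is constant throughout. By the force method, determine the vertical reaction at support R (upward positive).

Take M_Q as the redundant. Released structure: two simple spans PQ and QR with a hinge at Q.
End slopes at the hinge Q, treating each span as simply supported:
  span PQ: point load 61.5 at a = 1.4: Pab(L + a)/(6LEI) = 96.43/EI
  span QR: point load 55 at a = 0.75: Pab(L + b)/(6LEI) = 27.07/EI
  relative rotation θ_0 = (96.43 + 27.07)/EI = 123.5/EI
A unit hogging moment at Q produces rotation L₁/(3EI) + L₂/(3EI) = 3.333/EI.
Compatibility: M_Q·(L₁+L₂)/(3EI) = θ_0, giving M_Q = 37.05 kN·m (hogging).
Span QR, ΣM about R: R_Q^{QR}·3 = 123.8 + 37.05, so R_Q^{QR} = 53.6 kN and R_R = 55 − 53.6 = 1.4 kN.

R_R = 1.4 kN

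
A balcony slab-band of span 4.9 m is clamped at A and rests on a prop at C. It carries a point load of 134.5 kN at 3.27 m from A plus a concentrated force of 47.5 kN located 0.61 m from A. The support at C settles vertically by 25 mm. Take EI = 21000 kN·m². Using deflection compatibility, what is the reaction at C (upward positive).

Remove the prop at C; the released (primary) structure is a cantilever built in at A.
Free-end deflection of the primary structure under the applied loading (downward +):
  point load 134.5 at a = 3.27: Pa²(3L − a)/(6EI) = 2740/EI
  point load 47.5 at a = 0.61: Pa²(3L − a)/(6EI) = 41.51/EI
  δ_0 = 2781/EI
Flexibility coefficient — unit upward force at C: δ_{CC} = L³/(3EI) = 39.22/EI.
With EI = 21000 kN·m²: δ_0 = 0.13244 m and δ_{CC} = 0.001867 m/kN.
Compatibility — the beam at C must follow the support down by 0.025 m: δ_0 − R_C·δ_{CC} = 0.025, so R_C = (0.13244 − 0.025)/0.001867 = 57.53 kN.

R_C = 57.53 kN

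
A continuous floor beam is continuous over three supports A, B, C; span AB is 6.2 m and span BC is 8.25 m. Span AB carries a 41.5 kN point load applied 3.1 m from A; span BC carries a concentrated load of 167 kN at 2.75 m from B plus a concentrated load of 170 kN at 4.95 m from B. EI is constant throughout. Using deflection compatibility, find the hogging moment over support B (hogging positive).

M_B = 300.9 kN·m

Release continuity at B by inserting a hinge; the redundant is the internal moment M_B. The primary structure is two simply-supported spans AB and BC.
End slopes at the hinge B, treating each span as simply supported:
  span AB: point load 41.5 at a = 3.1: Pab(L + a)/(6LEI) = 99.7/EI
  span BC: point load 167 at a = 2.75: Pab(L + b)/(6LEI) = 701.6/EI
  span BC: point load 170 at a = 4.95: Pab(L + b)/(6LEI) = 648/EI
  relative rotation θ_0 = (99.7 + 1350)/EI = 1449/EI
A unit hogging moment at B produces rotation L₁/(3EI) + L₂/(3EI) = 4.817/EI.
Slope continuity at B: θ_0 = M_B·4.817/EI, so M_B = 1449/4.817 = 300.9 kN·m (hogging).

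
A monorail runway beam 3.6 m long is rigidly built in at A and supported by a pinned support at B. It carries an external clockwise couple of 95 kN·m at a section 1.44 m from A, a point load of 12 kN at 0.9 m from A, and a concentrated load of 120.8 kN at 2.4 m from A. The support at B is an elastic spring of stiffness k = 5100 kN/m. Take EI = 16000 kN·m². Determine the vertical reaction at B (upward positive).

Remove the prop at B; the released (primary) structure is a cantilever built in at A.
Free-end deflection of the primary structure under the applied loading (downward +):
  clockwise couple 95 at a = 1.44: M₀a(2L − a)/(2EI) = 394/EI
  point load 12 at a = 0.9: Pa²(3L − a)/(6EI) = 16.04/EI
  point load 120.8 at a = 2.4: Pa²(3L − a)/(6EI) = 974.1/EI
  δ_0 = 1384/EI
Flexibility coefficient — unit upward force at B: δ_{BB} = L³/(3EI) = 15.55/EI.
With EI = 16000 kN·m²: δ_0 = 0.08651 m and δ_{BB} = 0.000972 m/kN.
Compatibility — the spring shortens by R_B/k under the reaction it provides: δ_0 − R_B·δ_{BB} = R_B/k. With 1/k = 0.000196 m/kN, R_B = δ_0 / (δ_{BB} + 1/k) = 0.08651 / (0.000972 + 0.000196) = 74.06 kN.

R_B = 74.06 kN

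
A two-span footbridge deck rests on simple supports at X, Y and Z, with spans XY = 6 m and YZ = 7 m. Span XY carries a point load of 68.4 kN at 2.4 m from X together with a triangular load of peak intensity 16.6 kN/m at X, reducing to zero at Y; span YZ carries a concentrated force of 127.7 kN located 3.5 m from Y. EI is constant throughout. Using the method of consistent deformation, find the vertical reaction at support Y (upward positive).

Insert a hinge at Y; M_Y is the redundant, and each span becomes simply supported.
End slopes at the hinge Y, treating each span as simply supported:
  span XY: point load 68.4 at a = 2.4: Pab(L + a)/(6LEI) = 137.9/EI
  span XY: triangular load, peak 16.6: 7w₀L³/(360EI) = 69.72/EI
  span YZ: point load 127.7 at a = 3.5: Pab(L + b)/(6LEI) = 391.1/EI
  relative rotation θ_0 = (207.6 + 391.1)/EI = 598.7/EI
A unit hogging moment at Y produces rotation L₁/(3EI) + L₂/(3EI) = 4.333/EI.
Compatibility: M_Y·(L₁+L₂)/(3EI) = θ_0, giving M_Y = 138.2 kN·m (hogging).
Span XY, ΣM about X with M_Y applied at Y: R_Y^{XY}·6 = 263.8 + 138.2, so R_Y^{XY} = 66.99 kN and R_X = 118.2 − 66.99 = 51.21 kN.
Span YZ, ΣM about Z: R_Y^{YZ}·7 = 446.9 + 138.2, so R_Y^{YZ} = 83.59 kN and R_Z = 127.7 − 83.59 = 44.11 kN.
R_Y = 66.99 + 83.59 = 150.6 kN.

R_Y = 150.6 kN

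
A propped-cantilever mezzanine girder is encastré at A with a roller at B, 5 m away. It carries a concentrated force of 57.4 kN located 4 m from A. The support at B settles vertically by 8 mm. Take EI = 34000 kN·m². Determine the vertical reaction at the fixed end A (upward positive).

Release the roller at B. Primary structure: cantilever fixed at A.
Downward deflection at the released point B due to the loads:
  point load 57.4 at a = 4: Pa²(3L − a)/(6EI) = 1684/EI
Flexibility coefficient — unit upward force at B: δ_{BB} = L³/(3EI) = 41.67/EI.
With EI = 34000 kN·m²: δ_0 = 0.049522 m and δ_{BB} = 0.001225 m/kN.
Compatibility — the beam at B must follow the support down by 0.008 m: δ_0 − R_B·δ_{BB} = 0.008, so R_B = (0.049522 − 0.008)/0.001225 = 33.88 kN.
Vertical equilibrium: R_A = ΣP − R_B = 57.4 − 33.88 = 23.52 kN.

R_A = 23.52 kN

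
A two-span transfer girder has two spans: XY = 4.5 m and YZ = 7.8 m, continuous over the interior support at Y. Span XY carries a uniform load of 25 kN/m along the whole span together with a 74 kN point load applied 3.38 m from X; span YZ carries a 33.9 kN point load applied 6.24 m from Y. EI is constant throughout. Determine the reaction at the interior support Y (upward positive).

Release continuity at Y by inserting a hinge; the redundant is the internal moment M_Y. The primary structure is two simply-supported spans XY and YZ.
Rotations at Y on the released spans (each span's end-slope, ×1/EI):
  span XY: UDL 25: wL³/(24EI) = 94.92/EI
  span XY: point load 74 at a = 3.38: Pab(L + a)/(6LEI) = 81.76/EI
  span YZ: point load 33.9 at a = 6.24: Pab(L + b)/(6LEI) = 66/EI
  relative rotation θ_0 = (176.7 + 66)/EI = 242.7/EI
A unit hogging moment at Y produces rotation L₁/(3EI) + L₂/(3EI) = 4.1/EI.
Compatibility: M_Y·(L₁+L₂)/(3EI) = θ_0, giving M_Y = 59.19 kN·m (hogging).
Span XY, ΣM about X with M_Y applied at Y: R_Y^{XY}·4.5 = 503.2 + 59.19, so R_Y^{XY} = 125 kN and R_X = 186.5 − 125 = 61.51 kN.
Span YZ, ΣM about Z: R_Y^{YZ}·7.8 = 52.88 + 59.19, so R_Y^{YZ} = 14.37 kN and R_Z = 33.9 − 14.37 = 19.53 kN.
R_Y = 125 + 14.37 = 139.4 kN.

R_Y = 139.4 kN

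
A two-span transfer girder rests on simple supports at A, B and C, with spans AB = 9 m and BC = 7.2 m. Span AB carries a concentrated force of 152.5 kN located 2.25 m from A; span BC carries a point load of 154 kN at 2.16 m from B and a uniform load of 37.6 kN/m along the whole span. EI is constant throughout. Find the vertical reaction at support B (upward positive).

R_B = 352.7 kN

Take M_B as the redundant. Released structure: two simple spans AB and BC with a hinge at B.
Rotations at B on the released spans (each span's end-slope, ×1/EI):
  span AB: point load 152.5 at a = 2.25: Pab(L + a)/(6LEI) = 482.5/EI
  span BC: point load 154 at a = 2.16: Pab(L + b)/(6LEI) = 475/EI
  span BC: UDL 37.6: wL³/(24EI) = 584.8/EI
  relative rotation θ_0 = (482.5 + 1060)/EI = 1542/EI
A unit hogging moment at B produces rotation L₁/(3EI) + L₂/(3EI) = 5.4/EI.
Compatibility: M_B·(L₁+L₂)/(3EI) = θ_0, giving M_B = 285.6 kN·m (hogging).
Span AB, ΣM about A with M_B applied at B: R_B^{AB}·9 = 343.1 + 285.6, so R_B^{AB} = 69.86 kN and R_A = 152.5 − 69.86 = 82.64 kN.
Span BC, ΣM about C: R_B^{BC}·7.2 = 1751 + 285.6, so R_B^{BC} = 282.8 kN and R_C = 424.7 − 282.8 = 141.9 kN.
R_B = 69.86 + 282.8 = 352.7 kN.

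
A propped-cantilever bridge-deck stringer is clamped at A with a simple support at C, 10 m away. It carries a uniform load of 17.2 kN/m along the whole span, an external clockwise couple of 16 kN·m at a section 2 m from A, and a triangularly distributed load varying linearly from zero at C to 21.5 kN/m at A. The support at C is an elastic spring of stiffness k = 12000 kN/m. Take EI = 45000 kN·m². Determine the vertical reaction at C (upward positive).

R_C = 85.9 kN

Choose R_C as the redundant. The primary structure is the cantilever fixed at A.
Downward deflection at the released point C due to the loads:
  UDL 17.2: wL⁴/(8EI) = 21500/EI
  clockwise couple 16 at a = 2: M₀a(2L − a)/(2EI) = 288/EI
  triangular load, peak 21.5 at the fixed end: w₀L⁴/(30EI) = 7167/EI
  δ_0 = 28955/EI
Tip deflection under a unit load at C: L³/(3EI) = 333.3/EI.
With EI = 45000 kN·m²: δ_0 = 0.64344 m and δ_{CC} = 0.007407 m/kN.
Compatibility — the spring shortens by R_C/k under the reaction it provides: δ_0 − R_C·δ_{CC} = R_C/k. With 1/k = 0.000083 m/kN, R_C = δ_0 / (δ_{CC} + 1/k) = 0.64344 / (0.007407 + 0.000083) = 85.9 kN.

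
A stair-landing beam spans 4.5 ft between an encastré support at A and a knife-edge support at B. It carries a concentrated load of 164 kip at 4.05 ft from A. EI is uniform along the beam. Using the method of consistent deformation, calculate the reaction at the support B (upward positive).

Remove the prop at B; the released (primary) structure is a cantilever built in at A.
Deflection at B on the released cantilever, summing each load's contribution:
  point load 164 at a = 4.05: Pa²(3L − a)/(6EI) = 4237/EI
Tip deflection under a unit load at B: L³/(3EI) = 30.38/EI.
Compatibility at B: δ_0 − R_B·δ_{BB} = 0, so R_B = 4237/30.38 = 139.5 kip.

R_B = 139.5 kip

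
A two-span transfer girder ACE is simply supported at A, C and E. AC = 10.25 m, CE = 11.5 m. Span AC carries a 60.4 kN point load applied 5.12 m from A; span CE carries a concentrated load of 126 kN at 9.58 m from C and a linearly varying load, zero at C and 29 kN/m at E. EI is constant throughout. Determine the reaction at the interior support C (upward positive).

R_C = 150.2 kN

Release continuity at C by inserting a hinge; the redundant is the internal moment M_C. The primary structure is two simply-supported spans AC and CE.
Discontinuity in slope at C on the released structure — sum the simple-span end rotations:
  span AC: point load 60.4 at a = 5.12: Pab(L + a)/(6LEI) = 396.5/EI
  span CE: point load 126 at a = 9.58: Pab(L + b)/(6LEI) = 450.8/EI
  span CE: triangular load, peak 29: 7w₀L³/(360EI) = 857.6/EI
  relative rotation θ_0 = (396.5 + 1308)/EI = 1705/EI
A unit hogging moment at C produces rotation L₁/(3EI) + L₂/(3EI) = 7.25/EI.
Slope continuity at C: θ_0 = M_C·7.25/EI, so M_C = 1705/7.25 = 235.2 kN·m (hogging).
Span AC, ΣM about A with M_C applied at C: R_C^{AC}·10.25 = 309.2 + 235.2, so R_C^{AC} = 53.11 kN and R_A = 60.4 − 53.11 = 7.288 kN.
Span CE, ΣM about E: R_C^{CE}·11.5 = 881.1 + 235.2, so R_C^{CE} = 97.07 kN and R_E = 292.8 − 97.07 = 195.7 kN.
R_C = 53.11 + 97.07 = 150.2 kN.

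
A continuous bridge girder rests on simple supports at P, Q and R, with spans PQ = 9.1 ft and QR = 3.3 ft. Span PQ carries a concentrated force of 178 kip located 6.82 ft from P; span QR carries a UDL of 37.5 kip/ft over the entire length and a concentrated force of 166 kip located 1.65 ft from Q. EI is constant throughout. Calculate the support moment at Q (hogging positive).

Release continuity at Q by inserting a hinge; the redundant is the internal moment M_Q. The primary structure is two simply-supported spans PQ and QR.
Discontinuity in slope at Q on the released structure — sum the simple-span end rotations:
  span PQ: point load 178 at a = 6.82: Pab(L + a)/(6LEI) = 807/EI
  span QR: UDL 37.5: wL³/(24EI) = 56.15/EI
  span QR: point load 166 at a = 1.65: Pab(L + b)/(6LEI) = 113/EI
  relative rotation θ_0 = (807 + 169.1)/EI = 976.2/EI
A unit hogging moment at Q produces rotation L₁/(3EI) + L₂/(3EI) = 4.133/EI.
Compatibility: M_Q·(L₁+L₂)/(3EI) = θ_0, giving M_Q = 236.2 kip·ft (hogging).

M_Q = 236.2 kip·ft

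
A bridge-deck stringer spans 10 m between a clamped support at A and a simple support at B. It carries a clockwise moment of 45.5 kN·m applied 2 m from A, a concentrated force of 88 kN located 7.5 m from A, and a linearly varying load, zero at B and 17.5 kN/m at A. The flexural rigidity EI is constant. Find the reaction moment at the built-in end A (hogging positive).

Choose R_B as the redundant. The primary structure is the cantilever fixed at A.
Deflection at B on the released cantilever, summing each load's contribution:
  clockwise couple 45.5 at a = 2: M₀a(2L − a)/(2EI) = 819/EI
  point load 88 at a = 7.5: Pa²(3L − a)/(6EI) = 18562/EI
  triangular load, peak 17.5 at the fixed end: w₀L⁴/(30EI) = 5833/EI
  δ_0 = 25215/EI
Flexibility coefficient — unit upward force at B: δ_{BB} = L³/(3EI) = 333.3/EI.
The prop prevents deflection at B: R_B = δ_0/δ_{BB} = 25215/333.3 = 75.64 kN.
Moment equilibrium about A: M_A = Σ(load moments about A) − R_B·L = 997.2 − 75.64×10 = 240.7 kN·m.

M_A = 240.7 kN·m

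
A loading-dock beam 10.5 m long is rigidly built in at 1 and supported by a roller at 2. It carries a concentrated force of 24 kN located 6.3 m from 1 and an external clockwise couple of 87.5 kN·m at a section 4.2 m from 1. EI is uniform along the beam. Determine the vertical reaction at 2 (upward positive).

R_2 = 18.37 kN

Take the reaction at 2 as the redundant and release it; the primary structure is a cantilever fixed at 1.
Free-end deflection of the primary structure under the applied loading (downward +):
  point load 24 at a = 6.3: Pa²(3L − a)/(6EI) = 4001/EI
  clockwise couple 87.5 at a = 4.2: M₀a(2L − a)/(2EI) = 3087/EI
  δ_0 = 7088/EI
Tip deflection under a unit load at 2: L³/(3EI) = 385.9/EI.
Compatibility at 2: δ_0 − R_2·δ_{22} = 0, so R_2 = 7088/385.9 = 18.37 kN.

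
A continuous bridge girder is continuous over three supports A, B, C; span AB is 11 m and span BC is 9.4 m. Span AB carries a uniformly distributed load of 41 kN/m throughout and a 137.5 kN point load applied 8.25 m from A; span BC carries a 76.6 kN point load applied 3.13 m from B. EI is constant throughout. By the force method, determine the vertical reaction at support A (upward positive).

R_A = 211.7 kN

Insert a hinge at B; M_B is the redundant, and each span becomes simply supported.
Rotations at B on the released spans (each span's end-slope, ×1/EI):
  span AB: UDL 41: wL³/(24EI) = 2274/EI
  span AB: point load 137.5 at a = 8.25: Pab(L + a)/(6LEI) = 909.9/EI
  span BC: point load 76.6 at a = 3.13: Pab(L + b)/(6LEI) = 417.7/EI
  relative rotation θ_0 = (3184 + 417.7)/EI = 3601/EI
A unit hogging moment at B produces rotation L₁/(3EI) + L₂/(3EI) = 6.8/EI.
Slope continuity at B: θ_0 = M_B·6.8/EI, so M_B = 3601/6.8 = 529.6 kN·m (hogging).
Span AB, ΣM about A with M_B applied at B: R_B^{AB}·11 = 3615 + 529.6, so R_B^{AB} = 376.8 kN and R_A = 588.5 − 376.8 = 211.7 kN.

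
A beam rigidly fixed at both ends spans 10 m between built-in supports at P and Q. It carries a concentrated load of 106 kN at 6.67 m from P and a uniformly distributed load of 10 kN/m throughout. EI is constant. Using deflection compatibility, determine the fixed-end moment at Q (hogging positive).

Take the two fixed-end moments M_P, M_Q as redundants; the released structure is the simple span PQ.
On the primary (simply-supported) span, the end slopes from the loading are:
  at P: point load 106 at a = 6.67: Pab(L + b)/(6LEI) = 523.1/EI
  at Q: point load 106 at a = 6.67: Pab(L + a)/(6LEI) = 654.1/EI
  at P: UDL 10: wL³/(24EI) = 416.7/EI
  at Q: UDL 10: wL³/(24EI) = 416.7/EI
  θ_P0 = 939.7/EI,  θ_Q0 = 1071/EI
Flexibility coefficients: a unit moment at one end gives L/(3EI) there and L/(6EI) at the far end, so f₁₁ = f₂₂ = 3.333/EI and f₁₂ = f₂₁ = 1.667/EI.
Compatibility — zero rotation at each built-in end:
  3.333 M_P + 1.667 M_Q = 939.7
  1.667 M_P + 3.333 M_Q = 1071
Solving the pair gives M_P = 161.7 kN·m and M_Q = 240.4 kN·m (hogging).

M_Q = 240.4 kN·m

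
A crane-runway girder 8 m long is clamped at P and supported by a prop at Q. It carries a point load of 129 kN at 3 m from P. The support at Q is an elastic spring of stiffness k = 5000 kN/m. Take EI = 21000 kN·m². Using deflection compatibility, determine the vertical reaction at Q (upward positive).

R_Q = 23.24 kN

Take the reaction at Q as the redundant and release it; the primary structure is a cantilever fixed at P.
Free-end deflection of the primary structure under the applied loading (downward +):
  point load 129 at a = 3: Pa²(3L − a)/(6EI) = 4064/EI
Flexibility coefficient — unit upward force at Q: δ_{QQ} = L³/(3EI) = 170.7/EI.
With EI = 21000 kN·m²: δ_0 = 0.1935 m and δ_{QQ} = 0.008127 m/kN.
Compatibility — the spring shortens by R_Q/k under the reaction it provides: δ_0 − R_Q·δ_{QQ} = R_Q/k. With 1/k = 0.0002 m/kN, R_Q = δ_0 / (δ_{QQ} + 1/k) = 0.1935 / (0.008127 + 0.0002) = 23.24 kN.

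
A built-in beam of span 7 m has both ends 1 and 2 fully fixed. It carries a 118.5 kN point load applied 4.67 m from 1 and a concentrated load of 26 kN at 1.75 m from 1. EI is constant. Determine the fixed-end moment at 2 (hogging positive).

M_2 = 131.4 kN·m

Release both end moments; the primary structure is a simply-supported span 12 with redundants M_1 and M_2.
On the primary (simply-supported) span, the end slopes from the loading are:
  at 1: point load 118.5 at a = 4.67: Pab(L + b)/(6LEI) = 286.4/EI
  at 2: point load 118.5 at a = 4.67: Pab(L + a)/(6LEI) = 358.3/EI
  at 1: point load 26 at a = 1.75: Pab(L + b)/(6LEI) = 69.67/EI
  at 2: point load 26 at a = 1.75: Pab(L + a)/(6LEI) = 49.77/EI
  θ_10 = 356.1/EI,  θ_20 = 408/EI
Flexibility coefficients: a unit moment at one end gives L/(3EI) there and L/(6EI) at the far end, so f₁₁ = f₂₂ = 2.333/EI and f₁₂ = f₂₁ = 1.167/EI.
Compatibility — zero rotation at each built-in end:
  2.333 M_1 + 1.167 M_2 = 356.1
  1.167 M_1 + 2.333 M_2 = 408
Solving the pair gives M_1 = 86.91 kN·m and M_2 = 131.4 kN·m (hogging).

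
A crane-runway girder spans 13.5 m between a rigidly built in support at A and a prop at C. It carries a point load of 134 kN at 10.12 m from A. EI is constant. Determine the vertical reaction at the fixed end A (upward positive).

R_A = 49.27 kN

Remove the prop at C; the released (primary) structure is a cantilever built in at A.
Free-end deflection of the primary structure under the applied loading (downward +):
  point load 134 at a = 10.12: Pa²(3L − a)/(6EI) = 69487/EI
Flexibility coefficient — unit upward force at C: δ_{CC} = L³/(3EI) = 820.1/EI.
Compatibility at C: δ_0 − R_C·δ_{CC} = 0, so R_C = 69487/820.1 = 84.73 kN.
Vertical equilibrium: R_A = ΣP − R_C = 134 − 84.73 = 49.27 kN.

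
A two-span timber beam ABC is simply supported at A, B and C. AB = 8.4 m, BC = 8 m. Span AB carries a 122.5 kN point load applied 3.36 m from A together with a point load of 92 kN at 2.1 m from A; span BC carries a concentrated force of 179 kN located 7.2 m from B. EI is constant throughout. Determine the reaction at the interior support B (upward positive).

Insert a hinge at B; M_B is the redundant, and each span becomes simply supported.
Rotations at B on the released spans (each span's end-slope, ×1/EI):
  span AB: point load 122.5 at a = 3.36: Pab(L + a)/(6LEI) = 484/EI
  span AB: point load 92 at a = 2.1: Pab(L + a)/(6LEI) = 253.6/EI
  span BC: point load 179 at a = 7.2: Pab(L + b)/(6LEI) = 189/EI
  relative rotation θ_0 = (737.6 + 189)/EI = 926.6/EI
A unit hogging moment at B produces rotation L₁/(3EI) + L₂/(3EI) = 5.467/EI.
Slope continuity at B: θ_0 = M_B·5.467/EI, so M_B = 926.6/5.467 = 169.5 kN·m (hogging).
Span AB, ΣM about A with M_B applied at B: R_B^{AB}·8.4 = 604.8 + 169.5, so R_B^{AB} = 92.18 kN and R_A = 214.5 − 92.18 = 122.3 kN.
Span BC, ΣM about C: R_B^{BC}·8 = 143.2 + 169.5, so R_B^{BC} = 39.09 kN and R_C = 179 − 39.09 = 139.9 kN.
R_B = 92.18 + 39.09 = 131.3 kN.

R_B = 131.3 kN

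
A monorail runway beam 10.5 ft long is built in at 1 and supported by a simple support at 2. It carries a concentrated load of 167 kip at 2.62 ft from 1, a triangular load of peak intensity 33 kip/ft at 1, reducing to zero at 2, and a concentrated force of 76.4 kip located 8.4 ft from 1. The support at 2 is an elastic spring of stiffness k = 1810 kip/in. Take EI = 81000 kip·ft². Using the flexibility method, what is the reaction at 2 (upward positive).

R_2 = 101.8 kip

Release the roller at 2. Primary structure: cantilever fixed at 1.
Deflection at 2 on the released cantilever, summing each load's contribution:
  point load 167 at a = 2.62: Pa²(3L − a)/(6EI) = 5518/EI
  triangular load, peak 33 at the fixed end: w₀L⁴/(30EI) = 13371/EI
  point load 76.4 at a = 8.4: Pa²(3L − a)/(6EI) = 20755/EI
  δ_0 = 39643/EI
Tip deflection under a unit load at 2: L³/(3EI) = 385.9/EI.
With EI = 81000 kip·ft²: δ_0 = 0.48942 ft and δ_{22} = 0.004764 ft/kip.
Compatibility — the spring shortens by R_2/k under the reaction it provides: δ_0 − R_2·δ_{22} = R_2/k. With 1/k = 1/(1810×12) ft/kip = 0.000046 ft/kip, R_2 = δ_0 / (δ_{22} + 1/k) = 0.48942 / (0.004764 + 0.000046) = 101.8 kip.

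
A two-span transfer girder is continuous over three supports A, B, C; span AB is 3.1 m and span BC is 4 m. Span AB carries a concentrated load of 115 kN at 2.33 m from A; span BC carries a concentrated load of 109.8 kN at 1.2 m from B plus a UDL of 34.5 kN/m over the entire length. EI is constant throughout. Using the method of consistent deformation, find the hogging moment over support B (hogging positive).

M_B = 108.5 kN·m

Take M_B as the redundant. Released structure: two simple spans AB and BC with a hinge at B.
End slopes at the hinge B, treating each span as simply supported:
  span AB: point load 115 at a = 2.33: Pab(L + a)/(6LEI) = 60.23/EI
  span BC: point load 109.8 at a = 1.2: Pab(L + b)/(6LEI) = 104.5/EI
  span BC: UDL 34.5: wL³/(24EI) = 92/EI
  relative rotation θ_0 = (60.23 + 196.5)/EI = 256.8/EI
A unit hogging moment at B produces rotation L₁/(3EI) + L₂/(3EI) = 2.367/EI.
Slope continuity at B: θ_0 = M_B·2.367/EI, so M_B = 256.8/2.367 = 108.5 kN·m (hogging).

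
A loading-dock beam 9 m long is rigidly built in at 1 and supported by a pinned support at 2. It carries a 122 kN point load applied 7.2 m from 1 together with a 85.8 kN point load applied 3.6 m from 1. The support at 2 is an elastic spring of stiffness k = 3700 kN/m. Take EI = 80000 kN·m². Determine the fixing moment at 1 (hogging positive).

M_1 = 330 kN·m

Remove the prop at 2; the released (primary) structure is a cantilever built in at 1.
Downward deflection at the released point 2 due to the loads:
  point load 122 at a = 7.2: Pa²(3L − a)/(6EI) = 20871/EI
  point load 85.8 at a = 3.6: Pa²(3L − a)/(6EI) = 4337/EI
  δ_0 = 25207/EI
Tip deflection under a unit load at 2: L³/(3EI) = 243/EI.
With EI = 80000 kN·m²: δ_0 = 0.31509 m and δ_{22} = 0.003037 m/kN.
Compatibility — the spring shortens by R_2/k under the reaction it provides: δ_0 − R_2·δ_{22} = R_2/k. With 1/k = 0.00027 m/kN, R_2 = δ_0 / (δ_{22} + 1/k) = 0.31509 / (0.003037 + 0.00027) = 95.26 kN.
Moment equilibrium about 1: M_1 = Σ(load moments about 1) − R_2·L = 1187 − 95.26×9 = 330 kN·m.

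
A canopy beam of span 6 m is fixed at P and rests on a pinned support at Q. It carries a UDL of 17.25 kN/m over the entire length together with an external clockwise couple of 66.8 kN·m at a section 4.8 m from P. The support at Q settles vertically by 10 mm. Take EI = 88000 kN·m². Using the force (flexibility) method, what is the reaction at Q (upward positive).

Take the reaction at Q as the redundant and release it; the primary structure is a cantilever fixed at P.
Downward deflection at the released point Q due to the loads:
  UDL 17.25: wL⁴/(8EI) = 2794/EI
  clockwise couple 66.8 at a = 4.8: M₀a(2L − a)/(2EI) = 1154/EI
  δ_0 = 3949/EI
Flexibility coefficient — unit upward force at Q: δ_{QQ} = L³/(3EI) = 72/EI.
With EI = 88000 kN·m²: δ_0 = 0.044873 m and δ_{QQ} = 0.000818 m/kN.
Compatibility — the beam at Q must follow the support down by 0.01 m: δ_0 − R_Q·δ_{QQ} = 0.01, so R_Q = (0.044873 − 0.01)/0.000818 = 42.62 kN.

R_Q = 42.62 kN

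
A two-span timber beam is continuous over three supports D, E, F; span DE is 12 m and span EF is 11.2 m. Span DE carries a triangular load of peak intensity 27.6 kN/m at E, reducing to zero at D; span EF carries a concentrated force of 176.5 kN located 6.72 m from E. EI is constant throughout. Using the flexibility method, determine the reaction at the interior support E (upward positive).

R_E = 232.3 kN

Insert a hinge at E; M_E is the redundant, and each span becomes simply supported.
Discontinuity in slope at E on the released structure — sum the simple-span end rotations:
  span DE: triangular load, peak 27.6: w₀L³/(45EI) = 1060/EI
  span EF: point load 176.5 at a = 6.72: Pab(L + b)/(6LEI) = 1240/EI
  relative rotation θ_0 = (1060 + 1240)/EI = 2300/EI
A unit hogging moment at E produces rotation L₁/(3EI) + L₂/(3EI) = 7.733/EI.
Slope continuity at E: θ_0 = M_E·7.733/EI, so M_E = 2300/7.733 = 297.4 kN·m (hogging).
Span DE, ΣM about D with M_E applied at E: R_E^{DE}·12 = 1325 + 297.4, so R_E^{DE} = 135.2 kN and R_D = 165.6 − 135.2 = 30.42 kN.
Span EF, ΣM about F: R_E^{EF}·11.2 = 790.7 + 297.4, so R_E^{EF} = 97.15 kN and R_F = 176.5 − 97.15 = 79.35 kN.
R_E = 135.2 + 97.15 = 232.3 kN.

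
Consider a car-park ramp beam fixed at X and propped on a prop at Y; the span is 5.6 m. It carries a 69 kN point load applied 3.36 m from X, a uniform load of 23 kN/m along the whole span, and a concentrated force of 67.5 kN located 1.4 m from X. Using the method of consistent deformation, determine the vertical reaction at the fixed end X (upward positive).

Choose R_Y as the redundant. The primary structure is the cantilever fixed at X.
Deflection at Y on the released cantilever, summing each load's contribution:
  point load 69 at a = 3.36: Pa²(3L − a)/(6EI) = 1745/EI
  UDL 23: wL⁴/(8EI) = 2827/EI
  point load 67.5 at a = 1.4: Pa²(3L − a)/(6EI) = 339.6/EI
  δ_0 = 4912/EI
Tip deflection under a unit load at Y: L³/(3EI) = 58.54/EI.
The prop prevents deflection at Y: R_Y = δ_0/δ_{YY} = 4912/58.54 = 83.91 kN.
Vertical equilibrium: R_X = ΣP − R_Y = 265.3 − 83.91 = 181.4 kN.

R_X = 181.4 kN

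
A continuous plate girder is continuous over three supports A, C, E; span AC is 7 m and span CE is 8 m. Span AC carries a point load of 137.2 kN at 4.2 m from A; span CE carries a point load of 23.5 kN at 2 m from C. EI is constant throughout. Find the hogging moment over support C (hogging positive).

Insert a hinge at C; M_C is the redundant, and each span becomes simply supported.
Discontinuity in slope at C on the released structure — sum the simple-span end rotations:
  span AC: point load 137.2 at a = 4.2: Pab(L + a)/(6LEI) = 430.3/EI
  span CE: point load 23.5 at a = 2: Pab(L + b)/(6LEI) = 82.25/EI
  relative rotation θ_0 = (430.3 + 82.25)/EI = 512.5/EI
A unit hogging moment at C produces rotation L₁/(3EI) + L₂/(3EI) = 5/EI.
Compatibility: M_C·(L₁+L₂)/(3EI) = θ_0, giving M_C = 102.5 kN·m (hogging).

M_C = 102.5 kN·m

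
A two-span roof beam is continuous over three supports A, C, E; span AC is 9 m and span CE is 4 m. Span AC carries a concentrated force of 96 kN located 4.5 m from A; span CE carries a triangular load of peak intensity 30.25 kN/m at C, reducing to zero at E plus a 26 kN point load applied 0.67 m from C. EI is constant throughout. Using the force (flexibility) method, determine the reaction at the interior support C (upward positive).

R_C = 155.5 kN

Release continuity at C by inserting a hinge; the redundant is the internal moment M_C. The primary structure is two simply-supported spans AC and CE.
Rotations at C on the released spans (each span's end-slope, ×1/EI):
  span AC: point load 96 at a = 4.5: Pab(L + a)/(6LEI) = 486/EI
  span CE: triangular load, peak 30.25: w₀L³/(45EI) = 43.02/EI
  span CE: point load 26 at a = 0.67: Pab(L + b)/(6LEI) = 17.72/EI
  relative rotation θ_0 = (486 + 60.74)/EI = 546.7/EI
A unit hogging moment at C produces rotation L₁/(3EI) + L₂/(3EI) = 4.333/EI.
Compatibility: M_C·(L₁+L₂)/(3EI) = θ_0, giving M_C = 126.2 kN·m (hogging).
Span AC, ΣM about A with M_C applied at C: R_C^{AC}·9 = 432 + 126.2, so R_C^{AC} = 62.02 kN and R_A = 96 − 62.02 = 33.98 kN.
Span CE, ΣM about E: R_C^{CE}·4 = 247.9 + 126.2, so R_C^{CE} = 93.52 kN and R_E = 86.5 − 93.52 = -7.021 kN.
R_C = 62.02 + 93.52 = 155.5 kN.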